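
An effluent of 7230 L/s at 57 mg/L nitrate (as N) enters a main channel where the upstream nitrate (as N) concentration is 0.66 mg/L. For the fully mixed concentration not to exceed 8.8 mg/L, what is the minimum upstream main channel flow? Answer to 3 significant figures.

42800 L/s

Set C_mix = 8.8: (Q·0.6600 + 7230·57.00) / (Q + 7230) = 8.8
→ Q = 7230·(57.00 − 8.8)/(8.8 − 0.6600) = 42810 L/s.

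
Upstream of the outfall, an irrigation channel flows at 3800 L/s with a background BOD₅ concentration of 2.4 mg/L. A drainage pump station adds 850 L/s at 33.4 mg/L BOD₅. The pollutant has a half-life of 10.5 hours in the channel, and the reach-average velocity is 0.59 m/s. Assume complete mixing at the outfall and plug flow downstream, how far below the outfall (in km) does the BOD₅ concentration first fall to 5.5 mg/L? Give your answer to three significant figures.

12.3 km

Conservation of mass: C = (3800·2.400 + 850.0·33.40) / 4650 = 37510/4650 = 8.067 mg/L.
Half-life 10.5 h → k = ln 2 / 10.5 = 0.06601 h⁻¹ = 1.584 d⁻¹.
Set 8.067·exp(−k·t) = 5.5 → t = ln(8.067/5.5)/k = 20890 s = 5.802 h.
Distance = v·t = 0.59·20890 = 12320 m = 12.32 km.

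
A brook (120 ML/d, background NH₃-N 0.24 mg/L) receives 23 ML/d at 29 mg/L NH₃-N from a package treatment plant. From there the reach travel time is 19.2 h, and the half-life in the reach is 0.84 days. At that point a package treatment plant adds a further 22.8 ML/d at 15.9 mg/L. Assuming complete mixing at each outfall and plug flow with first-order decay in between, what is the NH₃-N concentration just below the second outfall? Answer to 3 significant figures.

Conservation of mass: C = (120.0·0.2400 + 23.00·29.00) / 143.0 = 695.8/143.0 = 4.866 mg/L; combined flow 143.0 ML/d.
Half-life 0.84 d → k = ln 2 / 0.84 = 0.8252 d⁻¹.
Decay over the reach: 4.866·exp(−kt) = 4.866·0.5168 = 2.515 mg/L.
Second outfall: C = (143.0·2.515 + 22.80·15.90)/165.8 = 4.355 mg/L.

4.36 mg/L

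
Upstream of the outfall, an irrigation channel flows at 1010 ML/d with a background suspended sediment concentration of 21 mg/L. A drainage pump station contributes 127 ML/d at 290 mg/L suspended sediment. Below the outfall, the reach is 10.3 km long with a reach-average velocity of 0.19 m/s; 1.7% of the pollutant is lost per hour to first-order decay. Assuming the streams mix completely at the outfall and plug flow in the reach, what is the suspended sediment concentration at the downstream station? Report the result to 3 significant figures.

Flow-weighted average: C = (1010·21.00 + 127.0·290.0) / 1137 = 58040/1137 = 51.05 mg/L.
Travel time t = 10.3·1000 / 0.19 = 54210 s = 15.06 h.
1.7%/h lost → k = −ln(1 − 0.017) = 0.01715 h⁻¹.
After decay, C = 51.05 × e^(−kt) = 51.05 × 0.7724 = 39.43 mg/L.

39.4 mg/L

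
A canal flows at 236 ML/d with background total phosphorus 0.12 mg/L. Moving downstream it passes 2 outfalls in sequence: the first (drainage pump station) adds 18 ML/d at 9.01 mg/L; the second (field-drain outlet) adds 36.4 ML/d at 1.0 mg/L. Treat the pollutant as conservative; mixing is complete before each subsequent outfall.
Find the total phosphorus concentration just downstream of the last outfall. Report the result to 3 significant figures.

Outfall 1: combined Q = 254.0 ML/d; C = (236.0·0.1200 + 18.00·9.010)/254.0 = 0.7500 mg/L.
Outfall 2: combined Q = 290.4 ML/d; C = (254.0·0.7500 + 36.40·1.000)/290.4 = 0.7813 mg/L.

0.781 mg/L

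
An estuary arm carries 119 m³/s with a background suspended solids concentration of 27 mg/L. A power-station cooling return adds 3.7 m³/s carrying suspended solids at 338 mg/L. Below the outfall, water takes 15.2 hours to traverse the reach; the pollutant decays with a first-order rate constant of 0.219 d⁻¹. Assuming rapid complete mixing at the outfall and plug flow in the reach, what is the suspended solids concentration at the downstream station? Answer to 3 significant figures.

Conservation of mass: C = (119.0·27.00 + 3.700·338.0) / 122.7 = 4464/122.7 = 36.38 mg/L.
After decay, C = 36.38 × e^(−kt) = 36.38 × 0.8705 = 31.67 mg/L.

31.7 mg/L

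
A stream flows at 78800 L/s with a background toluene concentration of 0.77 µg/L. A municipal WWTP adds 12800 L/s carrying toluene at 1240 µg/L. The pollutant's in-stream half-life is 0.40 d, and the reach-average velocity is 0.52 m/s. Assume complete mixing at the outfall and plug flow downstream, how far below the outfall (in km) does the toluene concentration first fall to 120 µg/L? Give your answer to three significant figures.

9.62 km

Flow-weighted average: C = (78800·0.7700 + 12800·1240) / 91600 = 15930000/91600 = 173.9 µg/L.
Half-life 0.40 d → k = ln 2 / 0.40 = 1.733 d⁻¹.
Set 173.9·exp(−k·t) = 120 → t = ln(173.9/120)/k = 18510 s = 5.141 h.
Distance = v·t = 0.52·18510 = 9624 m = 9.624 km.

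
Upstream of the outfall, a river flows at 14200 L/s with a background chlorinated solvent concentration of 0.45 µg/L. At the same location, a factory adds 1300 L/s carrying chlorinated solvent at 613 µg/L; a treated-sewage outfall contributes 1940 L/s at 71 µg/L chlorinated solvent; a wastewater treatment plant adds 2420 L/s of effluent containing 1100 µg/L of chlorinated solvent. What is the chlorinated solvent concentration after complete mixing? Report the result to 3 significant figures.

181 µg/L

Conservation of mass: C = (14200·0.4500 + 1300·613.0 + 1940·71.00 + 2420·1100) / 19860 = 3603000/19860 = 181.4 µg/L.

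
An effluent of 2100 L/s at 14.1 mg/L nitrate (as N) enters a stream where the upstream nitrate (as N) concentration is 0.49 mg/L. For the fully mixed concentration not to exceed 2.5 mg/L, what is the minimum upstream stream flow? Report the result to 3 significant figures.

Set C_mix = 2.5: (Q·0.4900 + 2100·14.10) / (Q + 2100) = 2.5
→ Q = 2100·(14.10 − 2.5)/(2.5 − 0.4900) = 12120 L/s.

12100 L/s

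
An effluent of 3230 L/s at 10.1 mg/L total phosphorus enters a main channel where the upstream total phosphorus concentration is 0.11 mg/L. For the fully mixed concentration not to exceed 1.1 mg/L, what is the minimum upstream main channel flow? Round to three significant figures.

29400 L/s

Set C_mix = 1.1: (Q·0.1100 + 3230·10.10) / (Q + 3230) = 1.1
→ Q = 3230·(10.10 − 1.1)/(1.1 − 0.1100) = 29360 L/s.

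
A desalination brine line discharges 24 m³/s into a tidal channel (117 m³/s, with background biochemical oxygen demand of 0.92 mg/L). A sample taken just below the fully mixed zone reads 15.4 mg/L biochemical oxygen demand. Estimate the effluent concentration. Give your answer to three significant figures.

86.0 mg/L

Mass balance: 117.0·0.9200 + 24.00·Cₑ = 141.0·15.40
→ Cₑ = (141.0·15.40 − 117.0·0.9200) / 24.00 = 85.99 mg/L.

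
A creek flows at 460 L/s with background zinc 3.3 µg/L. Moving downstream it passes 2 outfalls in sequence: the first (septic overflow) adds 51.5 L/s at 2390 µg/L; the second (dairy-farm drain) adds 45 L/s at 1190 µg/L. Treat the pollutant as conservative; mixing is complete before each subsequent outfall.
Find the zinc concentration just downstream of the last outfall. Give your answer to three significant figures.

Below outfall 1: Q → 511.5 L/s, C = (460.0·3.300 + 51.50·2390)/511.5 = 243.6 µg/L.
Below outfall 2: Q → 556.5 L/s, C = (511.5·243.6 + 45.00·1190)/556.5 = 320.1 µg/L.

320 µg/L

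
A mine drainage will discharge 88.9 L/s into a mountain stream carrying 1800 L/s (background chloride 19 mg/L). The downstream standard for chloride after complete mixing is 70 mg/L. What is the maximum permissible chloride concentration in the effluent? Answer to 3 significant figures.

1100 mg/L

At the limit, (Qr·Cr + Qe·Cₑ)/(Qr + Qe) = 70:
Cₑ = (1889·70 − 1800·19.00) / 88.90 = 1103 mg/L.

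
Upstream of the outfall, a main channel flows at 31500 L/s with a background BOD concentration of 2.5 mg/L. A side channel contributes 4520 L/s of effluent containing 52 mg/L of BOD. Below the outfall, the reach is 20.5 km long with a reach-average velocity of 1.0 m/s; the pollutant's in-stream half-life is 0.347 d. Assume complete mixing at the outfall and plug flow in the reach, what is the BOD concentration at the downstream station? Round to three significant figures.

After mixing, C = (31500·2.500 + 4520·52.00) / 36020 = 313800/36020 = 8.712 mg/L.
Travel time t = 20.5·1000 / 1.0 = 20500 s = 5.694 h.
Half-life 0.347 d → k = ln 2 / 0.347 = 1.998 d⁻¹.
Decay over the reach: 8.712·exp(−kt) = 8.712·0.6225 = 5.423 mg/L.

5.42 mg/L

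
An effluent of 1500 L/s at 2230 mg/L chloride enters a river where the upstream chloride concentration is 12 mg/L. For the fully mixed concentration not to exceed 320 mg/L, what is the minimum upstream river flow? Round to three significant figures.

9300 L/s

Set C_mix = 320: (Q·12.00 + 1500·2230) / (Q + 1500) = 320
→ Q = 1500·(2230 − 320)/(320 − 12.00) = 9302 L/s.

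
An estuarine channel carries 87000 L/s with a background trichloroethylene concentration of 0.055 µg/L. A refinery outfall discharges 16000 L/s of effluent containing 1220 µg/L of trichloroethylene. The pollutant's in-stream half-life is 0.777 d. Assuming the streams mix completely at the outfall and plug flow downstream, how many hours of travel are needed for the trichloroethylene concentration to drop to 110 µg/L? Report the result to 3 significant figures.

14.6 h

Flow-weighted average: C = (87000·0.05500 + 16000·1220) / 103000 = 19520000/103000 = 189.6 µg/L.
Half-life 0.777 d → k = ln 2 / 0.777 = 0.8921 d⁻¹.
189.6·exp(−k·t) = 110 → t = ln(189.6/110)/k = 52710 s = 14.64 h.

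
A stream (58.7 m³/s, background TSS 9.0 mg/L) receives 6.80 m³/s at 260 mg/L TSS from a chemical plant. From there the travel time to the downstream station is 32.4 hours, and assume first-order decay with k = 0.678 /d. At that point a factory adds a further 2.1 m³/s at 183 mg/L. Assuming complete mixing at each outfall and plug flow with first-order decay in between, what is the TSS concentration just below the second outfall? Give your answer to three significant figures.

Mixed concentration C = ΣQC/ΣQ = (58.70·9.000 + 6.800·260.0) / 65.50 = 2296/65.50 = 35.06 mg/L; combined flow 65.50 m³/s.
After decay, C = 35.06 × e^(−kt) = 35.06 × 0.4004 = 14.04 mg/L.
At the second outfall, C = (65.50·14.04 + 2.100·183.0) / (65.50 + 2.100) = 19.29 mg/L.

19.3 mg/L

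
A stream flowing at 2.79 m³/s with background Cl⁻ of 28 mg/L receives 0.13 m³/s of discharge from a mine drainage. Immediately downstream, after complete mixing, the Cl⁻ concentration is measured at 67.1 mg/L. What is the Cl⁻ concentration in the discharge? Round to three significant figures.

906 mg/L

Mass balance: 2.790·28.00 + 0.1300·Cₑ = 2.920·67.10
→ Cₑ = (2.920·67.10 − 2.790·28.00) / 0.1300 = 906.2 mg/L.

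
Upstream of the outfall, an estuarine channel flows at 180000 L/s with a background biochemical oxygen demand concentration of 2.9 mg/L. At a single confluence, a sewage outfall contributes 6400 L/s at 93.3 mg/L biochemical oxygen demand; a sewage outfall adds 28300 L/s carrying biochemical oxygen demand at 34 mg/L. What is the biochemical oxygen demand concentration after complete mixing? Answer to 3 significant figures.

Mass balance: C = (180000·2.900 + 6400·93.30 + 28300·34.00) / 214700 = 2081000/214700 = 9.694 mg/L.

9.69 mg/L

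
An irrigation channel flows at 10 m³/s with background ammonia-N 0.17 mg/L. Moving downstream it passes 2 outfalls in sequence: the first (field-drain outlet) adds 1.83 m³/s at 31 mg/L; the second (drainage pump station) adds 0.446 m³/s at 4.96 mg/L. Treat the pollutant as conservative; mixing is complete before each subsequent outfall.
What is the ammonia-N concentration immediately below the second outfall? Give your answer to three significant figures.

Outfall 1: combined Q = 11.83 m³/s; C = (10.00·0.1700 + 1.830·31.00)/11.83 = 4.939 mg/L.
Outfall 2: combined Q = 12.28 m³/s; C = (11.83·4.939 + 0.4460·4.960)/12.28 = 4.940 mg/L.

4.94 mg/L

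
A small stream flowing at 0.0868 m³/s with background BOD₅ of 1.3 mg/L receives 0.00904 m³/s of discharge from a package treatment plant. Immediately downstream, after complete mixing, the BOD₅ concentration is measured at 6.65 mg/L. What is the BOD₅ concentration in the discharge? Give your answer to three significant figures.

Mass balance: 0.08680·1.300 + 0.009040·Cₑ = 0.09584·6.650
→ Cₑ = (0.09584·6.650 − 0.08680·1.300) / 0.009040 = 58.02 mg/L.

58.0 mg/L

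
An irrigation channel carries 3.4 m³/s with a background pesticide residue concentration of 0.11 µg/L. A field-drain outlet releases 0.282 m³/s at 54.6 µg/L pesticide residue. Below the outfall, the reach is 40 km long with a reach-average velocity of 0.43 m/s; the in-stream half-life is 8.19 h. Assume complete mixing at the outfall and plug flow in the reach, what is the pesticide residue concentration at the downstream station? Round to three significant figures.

Mass balance: C = (3.400·0.1100 + 0.2820·54.60) / 3.682 = 15.77/3.682 = 4.283 µg/L.
Travel time t = 40·1000 / 0.43 = 93020 s = 25.84 h.
Half-life 8.19 h → k = ln 2 / 8.19 = 0.08463 h⁻¹ = 2.031 d⁻¹.
After decay, C = 4.283 × e^(−kt) = 4.283 × 0.1123 = 0.4809 µg/L.

0.481 µg/L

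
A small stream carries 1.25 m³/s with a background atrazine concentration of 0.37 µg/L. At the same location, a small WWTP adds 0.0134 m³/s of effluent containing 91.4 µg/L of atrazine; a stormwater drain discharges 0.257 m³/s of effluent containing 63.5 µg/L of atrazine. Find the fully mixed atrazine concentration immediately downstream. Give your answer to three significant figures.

11.8 µg/L

After mixing, C = (1.250·0.3700 + 0.01340·91.40 + 0.2570·63.50) / 1.520 = 18.01/1.520 = 11.84 µg/L.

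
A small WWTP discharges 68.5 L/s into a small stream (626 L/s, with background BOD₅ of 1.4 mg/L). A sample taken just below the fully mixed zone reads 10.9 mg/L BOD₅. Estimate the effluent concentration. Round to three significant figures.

97.7 mg/L

Mass balance: 626.0·1.400 + 68.50·Cₑ = 694.5·10.90
→ Cₑ = (694.5·10.90 − 626.0·1.400) / 68.50 = 97.72 mg/L.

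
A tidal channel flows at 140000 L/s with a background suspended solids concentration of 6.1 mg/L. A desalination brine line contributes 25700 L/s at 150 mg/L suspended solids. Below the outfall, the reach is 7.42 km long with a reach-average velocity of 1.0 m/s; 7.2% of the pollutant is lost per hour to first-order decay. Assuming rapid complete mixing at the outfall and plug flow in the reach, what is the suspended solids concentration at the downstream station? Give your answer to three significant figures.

24.4 mg/L

After mixing, C = (140000·6.100 + 25700·150.0) / 165700 = 4709000/165700 = 28.42 mg/L.
Travel time t = 7.42·1000 / 1.0 = 7420 s = 2.061 h.
7.2%/h lost → k = −ln(1 − 0.072) = 0.07472 h⁻¹.
After decay, C = 28.42 × e^(−kt) = 28.42 × 0.8573 = 24.36 mg/L.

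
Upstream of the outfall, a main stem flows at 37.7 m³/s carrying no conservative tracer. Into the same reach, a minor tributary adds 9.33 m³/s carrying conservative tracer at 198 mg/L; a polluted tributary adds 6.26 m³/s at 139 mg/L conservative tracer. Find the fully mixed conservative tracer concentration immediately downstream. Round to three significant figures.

Flow-weighted average: C = (37.70·0 + 9.330·198.0 + 6.260·139.0) / 53.29 = 2717/53.29 = 50.99 mg/L.

51.0 mg/L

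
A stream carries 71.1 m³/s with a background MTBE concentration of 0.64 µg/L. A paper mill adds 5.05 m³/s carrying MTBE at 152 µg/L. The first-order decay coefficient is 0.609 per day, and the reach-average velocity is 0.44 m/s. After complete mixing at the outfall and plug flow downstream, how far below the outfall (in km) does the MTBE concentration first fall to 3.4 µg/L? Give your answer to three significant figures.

Mass balance: C = (71.10·0.6400 + 5.050·152.0) / 76.15 = 813.1/76.15 = 10.68 µg/L.
Set 10.68·exp(−k·t) = 3.4 → t = ln(10.68/3.4)/k = 162400 s = 45.10 h.
Distance = v·t = 0.44·162400 = 71440 m = 71.44 km.

71.4 km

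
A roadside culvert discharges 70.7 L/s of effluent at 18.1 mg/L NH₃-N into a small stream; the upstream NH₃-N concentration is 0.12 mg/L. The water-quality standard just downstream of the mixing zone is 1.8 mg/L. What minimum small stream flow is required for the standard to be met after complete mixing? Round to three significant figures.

686 L/s

Set C_mix = 1.8: (Q·0.1200 + 70.70·18.10) / (Q + 70.70) = 1.8
→ Q = 70.70·(18.10 − 1.8)/(1.8 − 0.1200) = 686.0 L/s.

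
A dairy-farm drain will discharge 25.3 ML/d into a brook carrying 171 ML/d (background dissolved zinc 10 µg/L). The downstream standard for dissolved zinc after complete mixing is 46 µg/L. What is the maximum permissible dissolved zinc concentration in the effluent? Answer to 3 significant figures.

289 µg/L

At the limit, (Qr·Cr + Qe·Cₑ)/(Qr + Qe) = 46:
Cₑ = (196.3·46 − 171.0·10.00) / 25.30 = 289.3 µg/L.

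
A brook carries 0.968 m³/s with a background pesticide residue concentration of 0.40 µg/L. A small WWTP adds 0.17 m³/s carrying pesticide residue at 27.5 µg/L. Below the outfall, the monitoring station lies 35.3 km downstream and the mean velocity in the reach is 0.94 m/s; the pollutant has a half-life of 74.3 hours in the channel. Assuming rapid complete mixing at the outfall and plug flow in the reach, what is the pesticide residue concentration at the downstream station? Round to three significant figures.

Flow-weighted average: C = (0.9680·0.4000 + 0.1700·27.50) / 1.138 = 5.062/1.138 = 4.448 µg/L.
Travel time t = 35.3·1000 / 0.94 = 37550 s = 10.43 h.
Half-life 74.3 h → k = ln 2 / 74.3 = 0.009329 h⁻¹ = 0.2239 d⁻¹.
First-order decay: C = 4.448·exp(−k·t) = 4.448·0.9073 = 4.036 µg/L.

4.04 µg/L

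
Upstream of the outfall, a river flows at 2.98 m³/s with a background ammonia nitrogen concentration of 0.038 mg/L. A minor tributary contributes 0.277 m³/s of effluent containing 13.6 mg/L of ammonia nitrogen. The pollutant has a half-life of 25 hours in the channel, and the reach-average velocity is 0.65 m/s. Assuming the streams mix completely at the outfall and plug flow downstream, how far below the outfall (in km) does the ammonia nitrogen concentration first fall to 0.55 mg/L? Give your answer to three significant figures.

Mixed concentration C = ΣQC/ΣQ = (2.980·0.03800 + 0.2770·13.60) / 3.257 = 3.880/3.257 = 1.191 mg/L.
Half-life 25 h → k = ln 2 / 25 = 0.02773 h⁻¹ = 0.6654 d⁻¹.
Set 1.191·exp(−k·t) = 0.55 → t = ln(1.191/0.55)/k = 100400 s = 27.88 h.
Distance = v·t = 0.65·100400 = 65240 m = 65.24 km.

65.2 km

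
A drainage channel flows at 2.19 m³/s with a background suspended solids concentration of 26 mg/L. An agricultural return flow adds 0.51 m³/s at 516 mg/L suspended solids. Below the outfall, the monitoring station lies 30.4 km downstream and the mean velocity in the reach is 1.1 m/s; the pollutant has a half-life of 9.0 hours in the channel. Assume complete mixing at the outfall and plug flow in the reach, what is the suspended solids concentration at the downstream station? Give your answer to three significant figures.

65.6 mg/L

After mixing, C = (2.190·26.00 + 0.5100·516.0) / 2.700 = 320.1/2.700 = 118.6 mg/L.
Travel time t = 30.4·1000 / 1.1 = 27640 s = 7.677 h.
Half-life 9.0 h → k = ln 2 / 9.0 = 0.07702 h⁻¹ = 1.848 d⁻¹.
First-order decay: C = 118.6·exp(−k·t) = 118.6·0.5536 = 65.64 mg/L.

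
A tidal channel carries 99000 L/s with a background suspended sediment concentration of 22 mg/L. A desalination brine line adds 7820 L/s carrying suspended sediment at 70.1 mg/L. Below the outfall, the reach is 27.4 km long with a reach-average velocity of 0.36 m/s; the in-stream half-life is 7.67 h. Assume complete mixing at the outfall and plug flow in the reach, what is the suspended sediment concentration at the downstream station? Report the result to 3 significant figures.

After mixing, C = (99000·22.00 + 7820·70.10) / 106800 = 2726000/106800 = 25.52 mg/L.
Travel time t = 27.4·1000 / 0.36 = 76110 s = 21.14 h.
Half-life 7.67 h → k = ln 2 / 7.67 = 0.09037 h⁻¹ = 2.169 d⁻¹.
Decay over the reach: 25.52·exp(−kt) = 25.52·0.1480 = 3.777 mg/L.

3.78 mg/L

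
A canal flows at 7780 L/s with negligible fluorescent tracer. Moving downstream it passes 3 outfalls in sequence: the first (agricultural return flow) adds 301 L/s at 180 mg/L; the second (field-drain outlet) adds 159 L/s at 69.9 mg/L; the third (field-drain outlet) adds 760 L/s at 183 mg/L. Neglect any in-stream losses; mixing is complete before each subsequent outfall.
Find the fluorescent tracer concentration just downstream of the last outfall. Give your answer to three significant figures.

22.7 mg/L

Below outfall 1: Q → 8081 L/s, C = (7780·0 + 301.0·180.0)/8081 = 6.705 mg/L.
Below outfall 2: Q → 8240 L/s, C = (8081·6.705 + 159.0·69.90)/8240 = 7.924 mg/L.
Below outfall 3: Q → 9000 L/s, C = (8240·7.924 + 760.0·183.0)/9000 = 22.71 mg/L.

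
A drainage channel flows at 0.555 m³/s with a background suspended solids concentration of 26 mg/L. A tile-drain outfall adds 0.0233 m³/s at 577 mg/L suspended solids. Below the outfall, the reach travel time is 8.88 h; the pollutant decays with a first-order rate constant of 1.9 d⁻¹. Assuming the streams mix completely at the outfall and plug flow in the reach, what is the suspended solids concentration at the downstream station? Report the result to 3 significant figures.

23.9 mg/L

Mixed concentration C = ΣQC/ΣQ = (0.5550·26.00 + 0.02330·577.0) / 0.5783 = 27.87/0.5783 = 48.20 mg/L.
After decay, C = 48.20 × e^(−kt) = 48.20 × 0.4951 = 23.86 mg/L.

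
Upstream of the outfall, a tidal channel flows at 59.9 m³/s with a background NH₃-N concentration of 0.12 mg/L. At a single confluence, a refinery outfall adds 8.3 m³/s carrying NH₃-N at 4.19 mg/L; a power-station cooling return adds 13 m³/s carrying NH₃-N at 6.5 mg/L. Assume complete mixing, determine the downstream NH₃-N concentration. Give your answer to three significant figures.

Flow-weighted average: C = (59.90·0.1200 + 8.300·4.190 + 13.00·6.500) / 81.20 = 126.5/81.20 = 1.557 mg/L.

1.56 mg/L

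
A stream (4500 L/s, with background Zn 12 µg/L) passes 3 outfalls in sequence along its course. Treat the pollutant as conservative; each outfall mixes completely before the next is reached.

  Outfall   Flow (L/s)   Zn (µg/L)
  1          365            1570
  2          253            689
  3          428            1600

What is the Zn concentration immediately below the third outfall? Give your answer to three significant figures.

After outfall 1: Q = 4500 + 365.0 = 4865 L/s; C = (4500·12.00 + 365.0·1570)/4865 = 128.9 µg/L.
After outfall 2: Q = 4865 + 253.0 = 5118 L/s; C = (4865·128.9 + 253.0·689.0)/5118 = 156.6 µg/L.
After outfall 3: Q = 5118 + 428.0 = 5546 L/s; C = (5118·156.6 + 428.0·1600)/5546 = 268.0 µg/L.

268 µg/L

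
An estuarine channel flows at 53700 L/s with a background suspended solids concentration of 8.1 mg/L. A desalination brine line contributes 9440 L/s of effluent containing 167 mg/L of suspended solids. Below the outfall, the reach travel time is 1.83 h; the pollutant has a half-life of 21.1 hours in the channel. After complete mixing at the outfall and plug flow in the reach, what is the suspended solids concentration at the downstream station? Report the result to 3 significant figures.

30.0 mg/L

Mixed concentration C = ΣQC/ΣQ = (53700·8.100 + 9440·167.0) / 63140 = 2011000/63140 = 31.86 mg/L.
Half-life 21.1 h → k = ln 2 / 21.1 = 0.03285 h⁻¹ = 0.7884 d⁻¹.
First-order decay: C = 31.86·exp(−k·t) = 31.86·0.9417 = 30.00 mg/L.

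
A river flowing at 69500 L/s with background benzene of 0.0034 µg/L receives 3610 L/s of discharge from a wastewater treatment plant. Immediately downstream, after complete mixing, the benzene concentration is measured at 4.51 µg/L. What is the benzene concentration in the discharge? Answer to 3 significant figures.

91.3 µg/L

Mass balance: 69500·0.003400 + 3610·Cₑ = 73110·4.510
→ Cₑ = (73110·4.510 − 69500·0.003400) / 3610 = 91.27 µg/L.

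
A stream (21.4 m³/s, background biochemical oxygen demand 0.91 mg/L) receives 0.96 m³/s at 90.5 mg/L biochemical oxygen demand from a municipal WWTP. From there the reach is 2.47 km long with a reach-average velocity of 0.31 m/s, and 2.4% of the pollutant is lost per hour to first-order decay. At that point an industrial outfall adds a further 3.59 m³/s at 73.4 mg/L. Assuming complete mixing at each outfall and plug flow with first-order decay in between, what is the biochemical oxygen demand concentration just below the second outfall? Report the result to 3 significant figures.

14.0 mg/L

Flow-weighted average: C = (21.40·0.9100 + 0.9600·90.50) / 22.36 = 106.4/22.36 = 4.756 mg/L; combined flow 22.36 m³/s.
Travel time t = 2.47·1000 / 0.31 = 7968 s = 2.213 h.
2.4%/h lost → k = −ln(1 − 0.024) = 0.02429 h⁻¹.
First-order decay: C = 4.756·exp(−k·t) = 4.756·0.9477 = 4.507 mg/L.
At the second outfall, C = (22.36·4.507 + 3.590·73.40) / (22.36 + 3.590) = 14.04 mg/L.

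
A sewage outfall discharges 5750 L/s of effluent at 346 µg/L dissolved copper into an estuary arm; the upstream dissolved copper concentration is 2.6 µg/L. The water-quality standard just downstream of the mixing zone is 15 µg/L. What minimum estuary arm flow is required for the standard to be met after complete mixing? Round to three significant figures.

Set C_mix = 15: (Q·2.600 + 5750·346.0) / (Q + 5750) = 15
→ Q = 5750·(346.0 − 15)/(15 − 2.600) = 153500 L/s.

153000 L/s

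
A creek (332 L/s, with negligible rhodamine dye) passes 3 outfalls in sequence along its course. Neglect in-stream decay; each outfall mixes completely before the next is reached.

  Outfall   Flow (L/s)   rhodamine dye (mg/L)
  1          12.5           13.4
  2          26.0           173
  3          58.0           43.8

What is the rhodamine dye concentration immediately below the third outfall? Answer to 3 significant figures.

16.8 mg/L

Outfall 1: combined Q = 344.5 L/s; C = (332.0·0 + 12.50·13.40)/344.5 = 0.4862 mg/L.
Outfall 2: combined Q = 370.5 L/s; C = (344.5·0.4862 + 26.00·173.0)/370.5 = 12.59 mg/L.
Outfall 3: combined Q = 428.5 L/s; C = (370.5·12.59 + 58.00·43.80)/428.5 = 16.82 mg/L.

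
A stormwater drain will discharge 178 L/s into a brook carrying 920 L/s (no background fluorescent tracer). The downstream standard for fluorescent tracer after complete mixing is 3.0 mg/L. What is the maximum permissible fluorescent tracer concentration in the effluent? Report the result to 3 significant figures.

At the limit, (Qr·Cr + Qe·Cₑ)/(Qr + Qe) = 3.0:
Cₑ = (1098·3.0 − 920.0·0) / 178.0 = 18.51 mg/L.

18.5 mg/L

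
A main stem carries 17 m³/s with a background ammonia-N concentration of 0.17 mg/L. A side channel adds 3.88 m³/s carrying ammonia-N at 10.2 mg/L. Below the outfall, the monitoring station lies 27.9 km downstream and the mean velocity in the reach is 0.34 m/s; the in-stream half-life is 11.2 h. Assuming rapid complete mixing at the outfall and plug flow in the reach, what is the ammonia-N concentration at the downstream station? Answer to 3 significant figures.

Mass balance: C = (17.00·0.1700 + 3.880·10.20) / 20.88 = 42.47/20.88 = 2.034 mg/L.
Travel time t = 27.9·1000 / 0.34 = 82060 s = 22.79 h.
Half-life 11.2 h → k = ln 2 / 11.2 = 0.06189 h⁻¹ = 1.485 d⁻¹.
After decay, C = 2.034 × e^(−kt) = 2.034 × 0.2440 = 0.4962 mg/L.

0.496 mg/L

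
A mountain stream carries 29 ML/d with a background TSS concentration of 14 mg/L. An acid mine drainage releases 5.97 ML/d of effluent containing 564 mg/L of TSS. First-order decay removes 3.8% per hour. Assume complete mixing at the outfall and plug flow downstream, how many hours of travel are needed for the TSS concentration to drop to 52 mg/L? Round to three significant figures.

Mixed concentration C = ΣQC/ΣQ = (29.00·14.00 + 5.970·564.0) / 34.97 = 3773/34.97 = 107.9 mg/L.
3.8%/h lost → k = −ln(1 − 0.038) = 0.03874 h⁻¹.
107.9·exp(−k·t) = 52 → t = ln(107.9/52)/k = 67830 s = 18.84 h.

18.8 h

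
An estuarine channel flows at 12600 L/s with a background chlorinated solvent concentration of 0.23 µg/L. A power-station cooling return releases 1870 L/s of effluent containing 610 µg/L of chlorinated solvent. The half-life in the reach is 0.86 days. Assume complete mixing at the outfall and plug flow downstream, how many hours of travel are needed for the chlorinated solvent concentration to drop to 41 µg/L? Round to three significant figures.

Conservation of mass: C = (12600·0.2300 + 1870·610.0) / 14470 = 1144000/14470 = 79.03 µg/L.
Half-life 0.86 d → k = ln 2 / 0.86 = 0.8060 d⁻¹.
79.03·exp(−k·t) = 41 → t = ln(79.03/41)/k = 70350 s = 19.54 h.

19.5 h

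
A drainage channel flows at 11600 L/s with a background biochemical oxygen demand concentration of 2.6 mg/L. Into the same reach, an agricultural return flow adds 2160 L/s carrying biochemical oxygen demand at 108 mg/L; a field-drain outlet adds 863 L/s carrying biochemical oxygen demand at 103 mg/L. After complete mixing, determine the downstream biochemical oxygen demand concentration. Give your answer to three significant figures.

24.1 mg/L

Conservation of mass: C = (11600·2.600 + 2160·108.0 + 863.0·103.0) / 14620 = 352300/14620 = 24.09 mg/L.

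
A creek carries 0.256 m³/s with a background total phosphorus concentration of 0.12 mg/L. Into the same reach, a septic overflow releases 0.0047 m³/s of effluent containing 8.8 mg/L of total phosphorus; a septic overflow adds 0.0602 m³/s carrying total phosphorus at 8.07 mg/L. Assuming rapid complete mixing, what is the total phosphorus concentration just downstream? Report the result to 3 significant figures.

1.74 mg/L

Flow-weighted average: C = (0.2560·0.1200 + 0.004700·8.800 + 0.06020·8.070) / 0.3209 = 0.5579/0.3209 = 1.739 mg/L.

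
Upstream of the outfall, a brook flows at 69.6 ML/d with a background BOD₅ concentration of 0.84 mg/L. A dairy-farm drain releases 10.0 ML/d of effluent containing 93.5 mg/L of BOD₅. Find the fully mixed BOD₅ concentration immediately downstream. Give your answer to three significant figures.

12.5 mg/L

After mixing, C = (69.60·0.8400 + 10.00·93.50) / 79.60 = 993.5/79.60 = 12.48 mg/L.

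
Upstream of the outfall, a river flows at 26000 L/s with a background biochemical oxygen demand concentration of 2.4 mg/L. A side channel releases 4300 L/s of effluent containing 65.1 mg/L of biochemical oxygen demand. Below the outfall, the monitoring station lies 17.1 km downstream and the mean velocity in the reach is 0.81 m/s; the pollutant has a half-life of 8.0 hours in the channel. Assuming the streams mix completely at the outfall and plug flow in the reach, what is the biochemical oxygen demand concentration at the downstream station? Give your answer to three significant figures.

6.80 mg/L

Flow-weighted average: C = (26000·2.400 + 4300·65.10) / 30300 = 342300/30300 = 11.30 mg/L.
Travel time t = 17.1·1000 / 0.81 = 21110 s = 5.864 h.
Half-life 8.0 h → k = ln 2 / 8.0 = 0.08664 h⁻¹ = 2.079 d⁻¹.
First-order decay: C = 11.30·exp(−k·t) = 11.30·0.6016 = 6.797 mg/L.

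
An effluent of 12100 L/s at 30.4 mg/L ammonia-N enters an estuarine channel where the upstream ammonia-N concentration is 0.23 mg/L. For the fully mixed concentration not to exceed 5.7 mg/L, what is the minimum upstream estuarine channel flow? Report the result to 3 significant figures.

54600 L/s

Set C_mix = 5.7: (Q·0.2300 + 12100·30.40) / (Q + 12100) = 5.7
→ Q = 12100·(30.40 − 5.7)/(5.7 − 0.2300) = 54640 L/s.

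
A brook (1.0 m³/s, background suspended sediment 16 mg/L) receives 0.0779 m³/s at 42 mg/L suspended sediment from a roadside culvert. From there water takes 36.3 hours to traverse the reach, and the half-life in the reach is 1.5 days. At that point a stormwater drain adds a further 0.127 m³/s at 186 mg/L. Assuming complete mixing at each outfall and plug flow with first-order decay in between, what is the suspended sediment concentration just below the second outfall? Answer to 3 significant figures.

27.6 mg/L

Conservation of mass: C = (1.000·16.00 + 0.07790·42.00) / 1.078 = 19.27/1.078 = 17.88 mg/L; combined flow 1.078 m³/s.
Half-life 1.5 d → k = ln 2 / 1.5 = 0.4621 d⁻¹.
Decay over the reach: 17.88·exp(−kt) = 17.88·0.4971 = 8.888 mg/L.
Second outfall: C = (1.078·8.888 + 0.1270·186.0)/1.205 = 27.56 mg/L.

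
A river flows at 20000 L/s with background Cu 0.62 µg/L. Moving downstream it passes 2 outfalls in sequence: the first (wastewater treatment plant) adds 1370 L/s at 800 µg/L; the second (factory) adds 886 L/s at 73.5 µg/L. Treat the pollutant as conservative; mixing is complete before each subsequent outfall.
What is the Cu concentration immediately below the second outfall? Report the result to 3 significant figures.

Below outfall 1: Q → 21370 L/s, C = (20000·0.6200 + 1370·800.0)/21370 = 51.87 µg/L.
Below outfall 2: Q → 22260 L/s, C = (21370·51.87 + 886.0·73.50)/22260 = 52.73 µg/L.

52.7 µg/L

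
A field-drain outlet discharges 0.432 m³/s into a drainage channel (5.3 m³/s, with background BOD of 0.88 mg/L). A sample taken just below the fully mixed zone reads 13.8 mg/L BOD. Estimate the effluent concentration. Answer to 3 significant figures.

Mass balance: 5.300·0.8800 + 0.4320·Cₑ = 5.732·13.80
→ Cₑ = (5.732·13.80 − 5.300·0.8800) / 0.4320 = 172.3 mg/L.

172 mg/L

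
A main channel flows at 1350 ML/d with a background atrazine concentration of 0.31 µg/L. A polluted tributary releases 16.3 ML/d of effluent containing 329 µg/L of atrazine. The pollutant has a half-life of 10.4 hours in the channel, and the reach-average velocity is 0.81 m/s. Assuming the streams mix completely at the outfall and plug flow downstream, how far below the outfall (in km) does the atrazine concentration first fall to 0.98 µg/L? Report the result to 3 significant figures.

Conservation of mass: C = (1350·0.3100 + 16.30·329.0) / 1366 = 5781/1366 = 4.231 µg/L.
Half-life 10.4 h → k = ln 2 / 10.4 = 0.06665 h⁻¹ = 1.600 d⁻¹.
Set 4.231·exp(−k·t) = 0.98 → t = ln(4.231/0.98)/k = 79010 s = 21.95 h.
Distance = v·t = 0.81·79010 = 64000 m = 64.00 km.

64.0 km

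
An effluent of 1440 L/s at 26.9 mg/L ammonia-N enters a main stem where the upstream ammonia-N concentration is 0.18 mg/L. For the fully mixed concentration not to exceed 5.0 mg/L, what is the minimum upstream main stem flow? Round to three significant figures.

6540 L/s

Set C_mix = 5.0: (Q·0.1800 + 1440·26.90) / (Q + 1440) = 5.0
→ Q = 1440·(26.90 − 5.0)/(5.0 − 0.1800) = 6543 L/s.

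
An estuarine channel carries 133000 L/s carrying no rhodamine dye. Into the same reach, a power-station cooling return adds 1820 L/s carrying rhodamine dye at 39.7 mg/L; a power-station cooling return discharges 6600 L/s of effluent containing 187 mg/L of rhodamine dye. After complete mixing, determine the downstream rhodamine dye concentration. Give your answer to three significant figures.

9.24 mg/L

Conservation of mass: C = (133000·0 + 1820·39.70 + 6600·187.0) / 141400 = 1306000/141400 = 9.238 mg/L.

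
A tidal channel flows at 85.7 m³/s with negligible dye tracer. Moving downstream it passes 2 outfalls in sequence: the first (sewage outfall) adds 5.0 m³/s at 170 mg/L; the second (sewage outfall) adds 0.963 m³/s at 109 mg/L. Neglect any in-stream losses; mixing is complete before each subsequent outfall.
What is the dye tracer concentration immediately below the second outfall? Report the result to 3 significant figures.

10.4 mg/L

Below outfall 1: Q → 90.70 m³/s, C = (85.70·0 + 5.000·170.0)/90.70 = 9.372 mg/L.
Below outfall 2: Q → 91.66 m³/s, C = (90.70·9.372 + 0.9630·109.0)/91.66 = 10.42 mg/L.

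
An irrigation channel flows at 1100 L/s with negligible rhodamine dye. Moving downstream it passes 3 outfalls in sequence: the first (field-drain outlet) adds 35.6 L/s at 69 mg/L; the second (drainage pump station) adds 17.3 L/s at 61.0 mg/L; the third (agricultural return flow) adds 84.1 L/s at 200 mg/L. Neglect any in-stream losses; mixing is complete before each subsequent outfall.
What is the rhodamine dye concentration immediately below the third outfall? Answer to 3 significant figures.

16.4 mg/L

Outfall 1: combined Q = 1136 L/s; C = (1100·0 + 35.60·69.00)/1136 = 2.163 mg/L.
Outfall 2: combined Q = 1153 L/s; C = (1136·2.163 + 17.30·61.00)/1153 = 3.046 mg/L.
Outfall 3: combined Q = 1237 L/s; C = (1153·3.046 + 84.10·200.0)/1237 = 16.44 mg/L.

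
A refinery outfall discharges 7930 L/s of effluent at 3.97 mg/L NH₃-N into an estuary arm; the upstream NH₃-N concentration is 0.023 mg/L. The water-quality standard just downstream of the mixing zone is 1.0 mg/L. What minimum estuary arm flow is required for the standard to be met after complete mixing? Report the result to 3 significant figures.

24100 L/s

Set C_mix = 1.0: (Q·0.02300 + 7930·3.970) / (Q + 7930) = 1.0
→ Q = 7930·(3.970 − 1.0)/(1.0 − 0.02300) = 24110 L/s.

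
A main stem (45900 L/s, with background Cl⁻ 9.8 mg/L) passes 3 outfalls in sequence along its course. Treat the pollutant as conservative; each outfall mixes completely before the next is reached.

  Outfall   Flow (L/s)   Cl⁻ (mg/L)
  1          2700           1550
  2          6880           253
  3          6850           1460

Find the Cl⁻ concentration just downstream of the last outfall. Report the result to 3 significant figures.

After outfall 1: Q = 45900 + 2700 = 48600 L/s; C = (45900·9.800 + 2700·1550)/48600 = 95.37 mg/L.
After outfall 2: Q = 48600 + 6880 = 55480 L/s; C = (48600·95.37 + 6880·253.0)/55480 = 114.9 mg/L.
After outfall 3: Q = 55480 + 6850 = 62330 L/s; C = (55480·114.9 + 6850·1460)/62330 = 262.7 mg/L.

263 mg/L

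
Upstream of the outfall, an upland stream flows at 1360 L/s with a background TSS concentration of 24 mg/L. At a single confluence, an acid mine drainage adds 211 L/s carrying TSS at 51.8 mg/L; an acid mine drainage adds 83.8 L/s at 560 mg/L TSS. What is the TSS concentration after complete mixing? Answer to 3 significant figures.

Flow-weighted average: C = (1360·24.00 + 211.0·51.80 + 83.80·560.0) / 1655 = 90500/1655 = 54.69 mg/L.

54.7 mg/L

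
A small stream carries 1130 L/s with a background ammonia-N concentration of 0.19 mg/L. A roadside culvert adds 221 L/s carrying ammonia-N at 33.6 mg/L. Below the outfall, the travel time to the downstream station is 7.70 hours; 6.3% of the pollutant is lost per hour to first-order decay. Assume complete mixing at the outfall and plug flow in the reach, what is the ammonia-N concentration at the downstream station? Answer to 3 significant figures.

3.43 mg/L

Mixed concentration C = ΣQC/ΣQ = (1130·0.1900 + 221.0·33.60) / 1351 = 7640/1351 = 5.655 mg/L.
6.3%/h lost → k = −ln(1 − 0.063) = 0.06507 h⁻¹.
Applying C = C₀e^(−kt): 5.655 × 0.6059 = 3.426 mg/L.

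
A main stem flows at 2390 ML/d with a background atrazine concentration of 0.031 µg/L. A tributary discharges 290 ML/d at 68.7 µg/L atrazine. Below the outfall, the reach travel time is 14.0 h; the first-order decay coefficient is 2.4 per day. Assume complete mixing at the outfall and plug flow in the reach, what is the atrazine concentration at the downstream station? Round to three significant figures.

Conservation of mass: C = (2390·0.03100 + 290.0·68.70) / 2680 = 20000/2680 = 7.462 µg/L.
After decay, C = 7.462 × e^(−kt) = 7.462 × 0.2466 = 1.840 µg/L.

1.84 µg/L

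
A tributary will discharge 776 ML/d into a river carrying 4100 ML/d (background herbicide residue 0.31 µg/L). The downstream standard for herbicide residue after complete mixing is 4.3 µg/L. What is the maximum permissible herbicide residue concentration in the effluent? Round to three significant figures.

At the limit, (Qr·Cr + Qe·Cₑ)/(Qr + Qe) = 4.3:
Cₑ = (4876·4.3 − 4100·0.3100) / 776.0 = 25.38 µg/L.

25.4 µg/L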